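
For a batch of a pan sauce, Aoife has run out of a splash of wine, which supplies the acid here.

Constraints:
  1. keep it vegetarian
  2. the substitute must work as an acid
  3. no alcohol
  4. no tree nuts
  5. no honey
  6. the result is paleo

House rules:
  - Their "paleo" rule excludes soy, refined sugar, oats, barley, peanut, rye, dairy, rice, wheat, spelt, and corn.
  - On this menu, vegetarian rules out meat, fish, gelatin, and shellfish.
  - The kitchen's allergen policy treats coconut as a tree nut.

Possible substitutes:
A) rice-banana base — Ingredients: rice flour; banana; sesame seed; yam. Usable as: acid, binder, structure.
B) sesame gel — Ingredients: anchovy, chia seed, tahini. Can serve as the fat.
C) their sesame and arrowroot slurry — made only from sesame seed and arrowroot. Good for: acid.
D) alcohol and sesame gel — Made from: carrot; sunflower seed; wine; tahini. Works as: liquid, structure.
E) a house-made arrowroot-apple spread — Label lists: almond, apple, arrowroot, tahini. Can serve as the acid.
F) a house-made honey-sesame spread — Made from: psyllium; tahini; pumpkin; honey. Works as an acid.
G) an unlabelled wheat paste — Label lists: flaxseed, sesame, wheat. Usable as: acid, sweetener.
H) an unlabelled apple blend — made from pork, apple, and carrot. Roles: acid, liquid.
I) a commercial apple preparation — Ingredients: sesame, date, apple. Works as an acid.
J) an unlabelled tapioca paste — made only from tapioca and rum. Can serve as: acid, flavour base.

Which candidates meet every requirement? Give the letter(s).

C, I

A: has rice flour, so not paleo — out
B: not usable as an acid; has anchovy, so not vegetarian — out
C: works as an acid, paleo, tree-nut-free — keep
D: not usable as an acid; has wine, so not alcohol-free — out
E: has almond, so not tree-nut-free — no
F: has honey, so not honey-free — out
G: has wheat, so not paleo — out
H: has pork, so not vegetarian — no
I: only sesame, apple and date; none excluded — OK
J: has rum, so not alcohol-free — no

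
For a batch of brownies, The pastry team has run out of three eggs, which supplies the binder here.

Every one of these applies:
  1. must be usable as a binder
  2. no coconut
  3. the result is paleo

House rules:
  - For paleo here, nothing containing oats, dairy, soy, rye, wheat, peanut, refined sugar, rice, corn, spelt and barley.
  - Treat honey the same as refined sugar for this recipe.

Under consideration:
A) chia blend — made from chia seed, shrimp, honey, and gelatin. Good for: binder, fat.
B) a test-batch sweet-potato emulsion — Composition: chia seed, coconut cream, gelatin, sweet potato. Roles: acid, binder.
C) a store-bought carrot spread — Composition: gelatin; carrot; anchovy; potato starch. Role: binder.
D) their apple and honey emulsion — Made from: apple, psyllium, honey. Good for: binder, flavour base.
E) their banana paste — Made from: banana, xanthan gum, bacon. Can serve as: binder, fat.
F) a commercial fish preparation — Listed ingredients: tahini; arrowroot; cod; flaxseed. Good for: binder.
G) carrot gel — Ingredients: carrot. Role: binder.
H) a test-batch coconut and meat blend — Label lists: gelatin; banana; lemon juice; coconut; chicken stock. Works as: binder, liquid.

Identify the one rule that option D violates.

paleo

usable as a binder: satisfied
paleo: has honey — fails
coconut-free: satisfied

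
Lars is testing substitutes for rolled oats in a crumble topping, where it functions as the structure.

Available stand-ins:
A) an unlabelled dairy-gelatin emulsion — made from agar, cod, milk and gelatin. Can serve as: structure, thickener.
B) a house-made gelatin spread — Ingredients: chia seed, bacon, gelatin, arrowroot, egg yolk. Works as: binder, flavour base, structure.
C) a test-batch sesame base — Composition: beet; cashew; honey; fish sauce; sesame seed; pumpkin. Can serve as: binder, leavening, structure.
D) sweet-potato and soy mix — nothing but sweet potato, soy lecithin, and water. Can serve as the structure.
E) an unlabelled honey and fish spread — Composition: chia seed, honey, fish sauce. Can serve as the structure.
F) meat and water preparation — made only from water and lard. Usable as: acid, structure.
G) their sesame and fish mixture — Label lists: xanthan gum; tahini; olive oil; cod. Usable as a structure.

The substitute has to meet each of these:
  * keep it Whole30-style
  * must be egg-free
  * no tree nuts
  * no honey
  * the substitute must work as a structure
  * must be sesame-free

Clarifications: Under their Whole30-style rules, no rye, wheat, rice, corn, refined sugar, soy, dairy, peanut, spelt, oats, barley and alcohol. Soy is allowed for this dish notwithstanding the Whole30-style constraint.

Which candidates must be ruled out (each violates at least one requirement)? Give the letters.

A: has milk, so not Whole30-style — no
B: has egg yolk, so not egg-free — no
C: has cashew, so not tree-nut-free; has honey, so not honey-free (and 1 more) — out
D: soy is permitted under the Whole30-style carve-out; nothing else excluded — OK
E: has honey, so not honey-free — reject
F: works as a structure, Whole30-style, no tree nuts — keep
G: has tahini, so not sesame-free — reject

A, B, C, E, G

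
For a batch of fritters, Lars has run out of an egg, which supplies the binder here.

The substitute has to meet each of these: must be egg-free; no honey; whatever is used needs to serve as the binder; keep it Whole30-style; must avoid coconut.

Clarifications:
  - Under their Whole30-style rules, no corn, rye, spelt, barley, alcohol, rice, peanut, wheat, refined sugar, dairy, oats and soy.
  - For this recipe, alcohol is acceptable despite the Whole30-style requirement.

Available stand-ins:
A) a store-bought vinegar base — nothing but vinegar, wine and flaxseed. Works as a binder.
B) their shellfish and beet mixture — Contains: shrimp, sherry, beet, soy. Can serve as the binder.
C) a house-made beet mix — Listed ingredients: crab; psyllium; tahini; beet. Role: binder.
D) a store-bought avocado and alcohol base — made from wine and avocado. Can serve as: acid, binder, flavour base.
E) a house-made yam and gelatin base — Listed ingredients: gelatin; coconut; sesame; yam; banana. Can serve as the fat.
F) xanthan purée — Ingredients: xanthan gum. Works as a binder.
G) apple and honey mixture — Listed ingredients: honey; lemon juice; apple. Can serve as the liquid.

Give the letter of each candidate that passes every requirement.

A: alcohol is permitted under the Whole30-style carve-out; nothing else excluded — OK
B: has soy, so not Whole30-style — out
C: tahini and crab etc. — none of it excluded — keep
D: alcohol is permitted under the Whole30-style carve-out; nothing else excluded — keep
E: not usable as a binder; has coconut, so not coconut-free — reject
F: only xanthan gum; none excluded — OK
G: not usable as a binder; has honey, so not honey-free — no

A, C, D, F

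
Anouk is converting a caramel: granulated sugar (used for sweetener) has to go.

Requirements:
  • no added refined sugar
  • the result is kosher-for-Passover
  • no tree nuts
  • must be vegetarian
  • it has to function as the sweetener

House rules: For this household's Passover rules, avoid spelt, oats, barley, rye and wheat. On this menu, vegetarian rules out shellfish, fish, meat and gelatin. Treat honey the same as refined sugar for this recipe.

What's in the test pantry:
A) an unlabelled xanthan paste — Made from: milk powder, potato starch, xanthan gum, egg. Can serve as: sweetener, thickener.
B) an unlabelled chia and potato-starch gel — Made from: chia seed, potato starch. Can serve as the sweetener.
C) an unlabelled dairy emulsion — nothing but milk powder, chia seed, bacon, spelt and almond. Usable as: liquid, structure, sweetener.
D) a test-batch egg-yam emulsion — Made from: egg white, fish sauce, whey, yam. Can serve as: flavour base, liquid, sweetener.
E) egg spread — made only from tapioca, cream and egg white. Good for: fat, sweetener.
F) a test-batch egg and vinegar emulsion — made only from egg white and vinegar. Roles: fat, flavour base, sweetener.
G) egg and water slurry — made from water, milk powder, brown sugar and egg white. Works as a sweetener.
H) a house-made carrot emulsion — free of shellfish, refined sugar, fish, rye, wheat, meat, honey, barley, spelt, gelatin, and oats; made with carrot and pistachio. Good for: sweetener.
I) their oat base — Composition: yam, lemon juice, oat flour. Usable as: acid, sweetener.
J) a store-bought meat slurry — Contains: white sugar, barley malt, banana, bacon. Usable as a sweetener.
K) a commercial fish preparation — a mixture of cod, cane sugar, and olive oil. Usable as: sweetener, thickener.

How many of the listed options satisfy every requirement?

4

A: kosher-for-Passover, no tree nuts — valid
B: every rule checks out — valid
C: has spelt, so not kosher-for-Passover; has bacon, so not vegetarian (and 1 more) — out
D: has fish sauce, so not vegetarian — no
E: works as a sweetener, no-added-sugar, vegetarian — OK
F: only egg white and vinegar; none excluded — valid
G: has brown sugar, so not no-added-sugar — out
H: has pistachio, so not tree-nut-free — out
I: has oat flour, so not kosher-for-Passover — out
J: has barley malt, so not kosher-for-Passover; has bacon, so not vegetarian (and 1 more) — no
K: has cod, so not vegetarian; has cane sugar, so not no-added-sugar — reject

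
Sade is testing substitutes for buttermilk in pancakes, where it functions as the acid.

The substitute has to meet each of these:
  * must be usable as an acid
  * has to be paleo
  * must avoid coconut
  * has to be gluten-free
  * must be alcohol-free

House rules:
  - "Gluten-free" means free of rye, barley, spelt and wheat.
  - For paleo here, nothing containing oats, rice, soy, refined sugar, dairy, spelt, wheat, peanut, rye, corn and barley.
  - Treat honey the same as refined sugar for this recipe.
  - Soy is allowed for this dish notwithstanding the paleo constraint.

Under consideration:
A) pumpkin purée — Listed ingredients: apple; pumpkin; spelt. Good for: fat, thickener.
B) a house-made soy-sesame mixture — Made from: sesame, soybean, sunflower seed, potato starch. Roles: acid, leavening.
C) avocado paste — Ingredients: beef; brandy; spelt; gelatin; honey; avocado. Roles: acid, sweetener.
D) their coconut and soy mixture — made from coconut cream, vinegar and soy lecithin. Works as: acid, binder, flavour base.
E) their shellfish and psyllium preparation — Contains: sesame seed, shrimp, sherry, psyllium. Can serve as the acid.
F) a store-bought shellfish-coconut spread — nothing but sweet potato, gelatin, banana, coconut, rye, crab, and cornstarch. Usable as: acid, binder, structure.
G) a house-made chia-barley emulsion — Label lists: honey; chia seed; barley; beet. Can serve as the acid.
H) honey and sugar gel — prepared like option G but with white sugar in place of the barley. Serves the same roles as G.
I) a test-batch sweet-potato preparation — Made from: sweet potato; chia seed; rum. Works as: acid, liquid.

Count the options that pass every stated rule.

1

A: not usable as an acid; has spelt, so not gluten-free (and 1 more) — out
B: soy is permitted under the paleo carve-out; nothing else excluded — OK
C: has spelt, so not gluten-free; has honey, so not paleo (and 1 more) — no
D: has coconut cream, so not coconut-free — no
E: has sherry, so not alcohol-free — reject
F: has rye, so not gluten-free; has cornstarch, so not paleo (and 1 more) — no
G: has barley, so not gluten-free; has barley, so not paleo — out
H: has honey, so not paleo — reject
I: has rum, so not alcohol-free — no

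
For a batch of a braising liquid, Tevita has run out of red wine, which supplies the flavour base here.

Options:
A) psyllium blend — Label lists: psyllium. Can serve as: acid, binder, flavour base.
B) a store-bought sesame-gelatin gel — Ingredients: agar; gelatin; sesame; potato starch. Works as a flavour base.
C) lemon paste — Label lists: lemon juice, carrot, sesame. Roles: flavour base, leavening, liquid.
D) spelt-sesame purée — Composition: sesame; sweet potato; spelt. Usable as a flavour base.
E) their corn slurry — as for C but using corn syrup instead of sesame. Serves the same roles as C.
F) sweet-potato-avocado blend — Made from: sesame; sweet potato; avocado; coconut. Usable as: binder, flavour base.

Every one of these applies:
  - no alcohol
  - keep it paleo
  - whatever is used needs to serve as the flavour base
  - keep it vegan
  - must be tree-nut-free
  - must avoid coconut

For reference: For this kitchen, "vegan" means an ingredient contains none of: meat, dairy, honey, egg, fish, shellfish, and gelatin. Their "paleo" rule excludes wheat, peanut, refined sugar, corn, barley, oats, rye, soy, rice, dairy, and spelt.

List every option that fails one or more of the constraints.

B, D, E, F

A: only psyllium; none excluded — valid
B: has gelatin, so not vegan — out
C: no coconut, paleo — valid
D: has spelt, so not paleo — reject
E: has corn syrup, so not paleo — no
F: has coconut, so not coconut-free — no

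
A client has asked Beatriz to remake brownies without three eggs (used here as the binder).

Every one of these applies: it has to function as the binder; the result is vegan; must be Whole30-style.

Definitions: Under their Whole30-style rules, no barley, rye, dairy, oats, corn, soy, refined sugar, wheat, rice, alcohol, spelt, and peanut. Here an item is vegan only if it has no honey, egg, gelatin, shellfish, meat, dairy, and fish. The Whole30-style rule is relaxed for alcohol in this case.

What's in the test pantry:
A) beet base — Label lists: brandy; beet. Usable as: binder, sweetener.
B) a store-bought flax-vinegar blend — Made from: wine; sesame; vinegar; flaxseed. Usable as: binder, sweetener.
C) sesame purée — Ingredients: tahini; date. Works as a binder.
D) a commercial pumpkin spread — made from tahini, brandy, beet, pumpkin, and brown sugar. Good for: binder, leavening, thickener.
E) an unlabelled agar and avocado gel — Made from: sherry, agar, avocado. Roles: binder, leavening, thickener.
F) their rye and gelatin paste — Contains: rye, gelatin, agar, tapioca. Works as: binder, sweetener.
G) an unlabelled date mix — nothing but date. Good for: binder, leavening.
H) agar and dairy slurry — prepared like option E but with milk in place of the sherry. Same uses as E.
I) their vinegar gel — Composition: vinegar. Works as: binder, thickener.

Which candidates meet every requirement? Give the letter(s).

A: alcohol is permitted under the Whole30-style carve-out; nothing else excluded — valid
B: alcohol is permitted under the Whole30-style carve-out; nothing else excluded — valid
C: only tahini and date; none excluded — valid
D: has brown sugar, so not Whole30-style — reject
E: alcohol is permitted under the Whole30-style carve-out; nothing else excluded — keep
F: has rye, so not Whole30-style; has gelatin, so not vegan — reject
G: works as a binder, vegan, Whole30-style — valid
H: has milk, so not Whole30-style; has milk, so not vegan — out
I: only vinegar; none excluded — valid

A, B, C, E, G, I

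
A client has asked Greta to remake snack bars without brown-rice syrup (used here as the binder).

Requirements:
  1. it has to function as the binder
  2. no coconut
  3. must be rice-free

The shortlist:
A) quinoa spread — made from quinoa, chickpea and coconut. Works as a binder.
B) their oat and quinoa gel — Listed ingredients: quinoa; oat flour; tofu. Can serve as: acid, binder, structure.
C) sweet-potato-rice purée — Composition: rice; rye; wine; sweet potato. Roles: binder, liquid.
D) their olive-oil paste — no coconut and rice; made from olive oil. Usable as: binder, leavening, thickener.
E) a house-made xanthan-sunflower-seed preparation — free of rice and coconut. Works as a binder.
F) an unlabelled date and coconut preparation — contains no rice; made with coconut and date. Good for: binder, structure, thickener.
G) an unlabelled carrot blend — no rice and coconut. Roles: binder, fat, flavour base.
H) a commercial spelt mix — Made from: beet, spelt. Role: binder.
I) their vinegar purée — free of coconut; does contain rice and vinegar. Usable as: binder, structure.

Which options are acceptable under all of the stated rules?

A: has coconut, so not coconut-free — out
B: only oat flour, tofu, and quinoa; none excluded — keep
C: has rice, so not rice-free — no
D: all constraints satisfied — keep
E: no coconut, no rice — valid
F: has coconut, so not coconut-free — reject
G: works as a binder, no coconut, no rice — keep
H: only spelt and beet; none excluded — valid
I: has rice, so not rice-free — out

B, D, E, G, H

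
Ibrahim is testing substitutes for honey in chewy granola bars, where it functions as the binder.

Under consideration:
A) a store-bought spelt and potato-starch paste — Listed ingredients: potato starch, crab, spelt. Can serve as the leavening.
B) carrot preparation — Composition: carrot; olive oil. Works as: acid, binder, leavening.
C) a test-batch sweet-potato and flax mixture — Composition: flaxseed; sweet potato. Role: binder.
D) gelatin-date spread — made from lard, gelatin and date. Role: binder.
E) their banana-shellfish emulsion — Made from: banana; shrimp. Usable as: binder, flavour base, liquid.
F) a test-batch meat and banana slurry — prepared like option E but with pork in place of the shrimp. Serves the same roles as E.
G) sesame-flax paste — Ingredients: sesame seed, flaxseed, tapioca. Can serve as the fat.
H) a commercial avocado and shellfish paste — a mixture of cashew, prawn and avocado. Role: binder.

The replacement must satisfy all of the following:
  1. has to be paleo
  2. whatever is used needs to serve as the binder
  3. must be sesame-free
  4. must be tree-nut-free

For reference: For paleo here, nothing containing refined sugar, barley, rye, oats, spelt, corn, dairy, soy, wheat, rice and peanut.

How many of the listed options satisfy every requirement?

A: not usable as a binder; has spelt, so not paleo — no
B: only carrot and olive oil; none excluded — keep
C: works as a binder, no tree nuts, paleo — keep
D: all constraints satisfied — valid
E: only shrimp and banana; none excluded — keep
F: all constraints satisfied — keep
G: not usable as a binder; has sesame seed, so not sesame-free — reject
H: has cashew, so not tree-nut-free — reject

5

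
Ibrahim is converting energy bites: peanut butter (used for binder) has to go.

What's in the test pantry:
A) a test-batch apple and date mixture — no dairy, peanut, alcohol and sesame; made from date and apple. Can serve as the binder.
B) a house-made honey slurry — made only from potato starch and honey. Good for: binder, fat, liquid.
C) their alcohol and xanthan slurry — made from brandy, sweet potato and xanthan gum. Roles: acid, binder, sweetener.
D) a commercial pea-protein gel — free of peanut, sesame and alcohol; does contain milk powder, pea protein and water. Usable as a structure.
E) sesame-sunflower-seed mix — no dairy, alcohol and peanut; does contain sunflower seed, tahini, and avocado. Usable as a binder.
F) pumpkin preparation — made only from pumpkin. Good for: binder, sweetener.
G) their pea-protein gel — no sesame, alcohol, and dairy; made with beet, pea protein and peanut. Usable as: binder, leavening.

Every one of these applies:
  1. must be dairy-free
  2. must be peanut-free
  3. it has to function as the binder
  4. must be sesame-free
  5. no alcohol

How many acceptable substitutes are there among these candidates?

3

A: all constraints satisfied — valid
B: all constraints satisfied — valid
C: has brandy, so not alcohol-free — reject
D: not usable as a binder; has milk powder, so not dairy-free — reject
E: has tahini, so not sesame-free — reject
F: every rule checks out — valid
G: has peanut, so not peanut-free — out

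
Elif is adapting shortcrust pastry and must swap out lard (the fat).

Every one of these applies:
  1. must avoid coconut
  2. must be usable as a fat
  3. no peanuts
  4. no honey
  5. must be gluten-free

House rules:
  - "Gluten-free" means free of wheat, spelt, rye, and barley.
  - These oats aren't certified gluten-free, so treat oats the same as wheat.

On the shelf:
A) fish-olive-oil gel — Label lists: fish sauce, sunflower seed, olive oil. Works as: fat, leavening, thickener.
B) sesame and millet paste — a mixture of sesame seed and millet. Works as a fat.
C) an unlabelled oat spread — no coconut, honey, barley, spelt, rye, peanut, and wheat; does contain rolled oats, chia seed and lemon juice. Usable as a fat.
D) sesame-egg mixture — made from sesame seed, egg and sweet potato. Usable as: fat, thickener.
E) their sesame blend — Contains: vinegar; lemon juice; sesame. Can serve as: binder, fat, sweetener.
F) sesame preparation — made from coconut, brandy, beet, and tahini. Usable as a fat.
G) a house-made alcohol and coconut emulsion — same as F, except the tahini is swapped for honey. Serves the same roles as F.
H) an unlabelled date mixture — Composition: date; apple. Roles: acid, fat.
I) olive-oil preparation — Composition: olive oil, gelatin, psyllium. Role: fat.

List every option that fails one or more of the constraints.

C, F, G

A: all constraints satisfied — OK
B: only sesame seed and millet; none excluded — valid
C: has rolled oats, so not gluten-free — no
D: only egg, sesame seed and sweet potato; none excluded — keep
E: nothing on the exclusion list — valid
F: has coconut, so not coconut-free — reject
G: has coconut, so not coconut-free; has honey, so not honey-free — no
H: only apple and date; none excluded — valid
I: every rule checks out — keep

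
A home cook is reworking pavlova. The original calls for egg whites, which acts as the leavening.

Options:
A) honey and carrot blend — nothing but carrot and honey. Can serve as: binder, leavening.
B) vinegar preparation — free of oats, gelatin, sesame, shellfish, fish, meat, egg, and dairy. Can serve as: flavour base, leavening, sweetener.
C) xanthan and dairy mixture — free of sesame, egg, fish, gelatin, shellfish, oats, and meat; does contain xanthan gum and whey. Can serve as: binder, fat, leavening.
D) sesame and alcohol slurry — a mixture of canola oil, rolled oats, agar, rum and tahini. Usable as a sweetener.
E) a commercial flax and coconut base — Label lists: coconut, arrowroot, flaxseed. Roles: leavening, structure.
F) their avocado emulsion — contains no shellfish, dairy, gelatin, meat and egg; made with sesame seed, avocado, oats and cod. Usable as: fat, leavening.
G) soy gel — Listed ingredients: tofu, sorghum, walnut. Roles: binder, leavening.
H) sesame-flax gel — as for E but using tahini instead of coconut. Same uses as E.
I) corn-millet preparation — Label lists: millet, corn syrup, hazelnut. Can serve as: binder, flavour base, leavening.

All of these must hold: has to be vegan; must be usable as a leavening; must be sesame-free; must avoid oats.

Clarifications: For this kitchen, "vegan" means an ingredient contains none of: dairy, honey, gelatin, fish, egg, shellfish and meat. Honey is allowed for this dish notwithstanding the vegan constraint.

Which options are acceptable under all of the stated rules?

A, B, E, G, I

A: honey is permitted under the vegan carve-out; nothing else excluded — keep
B: works as a leavening, vegan, no sesame — valid
C: has whey, so not vegan — no
D: not usable as a leavening; has rolled oats, so not oat-free (and 1 more) — reject
E: vegan, no oats — keep
F: has cod, so not vegan; has oats, so not oat-free (and 1 more) — reject
G: only tofu, walnut and sorghum; none excluded — valid
H: has tahini, so not sesame-free — out
I: nothing on the exclusion list — valid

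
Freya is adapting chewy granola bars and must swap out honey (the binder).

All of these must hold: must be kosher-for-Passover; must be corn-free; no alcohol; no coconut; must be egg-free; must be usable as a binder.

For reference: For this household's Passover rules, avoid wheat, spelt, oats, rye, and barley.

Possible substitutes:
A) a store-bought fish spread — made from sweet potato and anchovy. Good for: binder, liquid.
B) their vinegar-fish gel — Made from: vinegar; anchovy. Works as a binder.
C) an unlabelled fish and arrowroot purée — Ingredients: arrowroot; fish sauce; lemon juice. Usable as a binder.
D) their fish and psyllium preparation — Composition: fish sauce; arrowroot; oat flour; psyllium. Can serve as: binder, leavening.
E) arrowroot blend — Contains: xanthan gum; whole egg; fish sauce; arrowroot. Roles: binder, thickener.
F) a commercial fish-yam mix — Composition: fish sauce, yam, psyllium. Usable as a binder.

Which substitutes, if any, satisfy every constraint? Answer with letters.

A, B, C, F

A: only anchovy and sweet potato; none excluded — keep
B: only anchovy and vinegar; none excluded — valid
C: only fish sauce, lemon juice, and arrowroot; none excluded — valid
D: has oat flour, so not kosher-for-Passover — reject
E: has whole egg, so not egg-free — out
F: no alcohol, no coconut — keep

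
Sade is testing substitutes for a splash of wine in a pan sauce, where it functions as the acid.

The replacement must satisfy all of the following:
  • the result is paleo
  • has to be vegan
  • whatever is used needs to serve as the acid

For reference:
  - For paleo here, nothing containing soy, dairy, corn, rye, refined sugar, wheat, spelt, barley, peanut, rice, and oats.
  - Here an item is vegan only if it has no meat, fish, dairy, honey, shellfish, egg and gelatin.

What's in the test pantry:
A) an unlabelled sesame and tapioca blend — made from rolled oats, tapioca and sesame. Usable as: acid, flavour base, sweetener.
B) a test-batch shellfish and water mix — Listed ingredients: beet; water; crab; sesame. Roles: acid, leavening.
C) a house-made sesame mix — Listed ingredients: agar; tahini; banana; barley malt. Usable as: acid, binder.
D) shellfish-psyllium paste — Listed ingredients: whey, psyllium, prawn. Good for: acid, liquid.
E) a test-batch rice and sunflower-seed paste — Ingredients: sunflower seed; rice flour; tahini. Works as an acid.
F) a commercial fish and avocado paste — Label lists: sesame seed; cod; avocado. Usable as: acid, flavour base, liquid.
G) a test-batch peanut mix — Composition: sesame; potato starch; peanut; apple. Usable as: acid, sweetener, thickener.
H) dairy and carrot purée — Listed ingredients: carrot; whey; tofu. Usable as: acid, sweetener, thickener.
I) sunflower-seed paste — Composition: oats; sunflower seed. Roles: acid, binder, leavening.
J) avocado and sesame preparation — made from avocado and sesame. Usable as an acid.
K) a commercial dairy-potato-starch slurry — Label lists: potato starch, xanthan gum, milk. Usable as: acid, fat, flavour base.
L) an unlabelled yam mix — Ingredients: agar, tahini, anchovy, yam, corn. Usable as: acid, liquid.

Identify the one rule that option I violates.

usable as an acid: satisfied
paleo: has oats — fails
vegan: satisfied

paleo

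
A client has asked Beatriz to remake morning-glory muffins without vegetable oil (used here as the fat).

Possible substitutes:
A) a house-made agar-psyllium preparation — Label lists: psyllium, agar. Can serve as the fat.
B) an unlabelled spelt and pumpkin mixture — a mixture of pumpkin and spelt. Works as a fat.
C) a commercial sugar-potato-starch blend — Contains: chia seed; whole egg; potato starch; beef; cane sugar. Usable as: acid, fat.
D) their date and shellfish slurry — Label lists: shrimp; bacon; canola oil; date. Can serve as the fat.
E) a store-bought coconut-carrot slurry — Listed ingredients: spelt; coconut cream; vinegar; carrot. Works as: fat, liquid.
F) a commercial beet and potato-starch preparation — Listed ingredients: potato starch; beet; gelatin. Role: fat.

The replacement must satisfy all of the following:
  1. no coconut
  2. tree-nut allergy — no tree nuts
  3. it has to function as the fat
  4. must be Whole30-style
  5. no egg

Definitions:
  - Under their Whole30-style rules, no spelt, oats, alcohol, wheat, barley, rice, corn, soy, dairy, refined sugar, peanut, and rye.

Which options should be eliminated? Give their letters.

B, C, E

A: all constraints satisfied — OK
B: has spelt, so not Whole30-style — reject
C: has cane sugar, so not Whole30-style; has whole egg, so not egg-free — reject
D: bacon and shrimp etc. — none of it excluded — valid
E: has spelt, so not Whole30-style; has coconut cream, so not coconut-free — out
F: all constraints satisfied — valid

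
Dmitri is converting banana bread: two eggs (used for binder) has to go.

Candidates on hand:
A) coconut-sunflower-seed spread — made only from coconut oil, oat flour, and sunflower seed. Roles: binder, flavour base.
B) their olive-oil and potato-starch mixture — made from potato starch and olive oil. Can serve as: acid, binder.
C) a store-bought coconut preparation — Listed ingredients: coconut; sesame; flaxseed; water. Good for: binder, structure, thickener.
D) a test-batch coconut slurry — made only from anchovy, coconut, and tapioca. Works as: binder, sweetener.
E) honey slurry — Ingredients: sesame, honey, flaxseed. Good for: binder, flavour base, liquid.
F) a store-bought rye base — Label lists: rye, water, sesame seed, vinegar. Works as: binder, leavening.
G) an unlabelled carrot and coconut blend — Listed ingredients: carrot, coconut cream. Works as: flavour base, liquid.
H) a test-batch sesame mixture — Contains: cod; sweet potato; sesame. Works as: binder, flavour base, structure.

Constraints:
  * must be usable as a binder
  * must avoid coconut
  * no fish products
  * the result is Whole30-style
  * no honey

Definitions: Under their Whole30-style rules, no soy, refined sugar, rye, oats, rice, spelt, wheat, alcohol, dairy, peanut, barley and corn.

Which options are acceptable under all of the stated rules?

B

A: has oat flour, so not Whole30-style; has coconut oil, so not coconut-free — out
B: nothing on the exclusion list — OK
C: has coconut, so not coconut-free — out
D: has coconut, so not coconut-free; has anchovy, so not fish-free — reject
E: has honey, so not honey-free — no
F: has rye, so not Whole30-style — out
G: not usable as a binder; has coconut cream, so not coconut-free — out
H: has cod, so not fish-free — out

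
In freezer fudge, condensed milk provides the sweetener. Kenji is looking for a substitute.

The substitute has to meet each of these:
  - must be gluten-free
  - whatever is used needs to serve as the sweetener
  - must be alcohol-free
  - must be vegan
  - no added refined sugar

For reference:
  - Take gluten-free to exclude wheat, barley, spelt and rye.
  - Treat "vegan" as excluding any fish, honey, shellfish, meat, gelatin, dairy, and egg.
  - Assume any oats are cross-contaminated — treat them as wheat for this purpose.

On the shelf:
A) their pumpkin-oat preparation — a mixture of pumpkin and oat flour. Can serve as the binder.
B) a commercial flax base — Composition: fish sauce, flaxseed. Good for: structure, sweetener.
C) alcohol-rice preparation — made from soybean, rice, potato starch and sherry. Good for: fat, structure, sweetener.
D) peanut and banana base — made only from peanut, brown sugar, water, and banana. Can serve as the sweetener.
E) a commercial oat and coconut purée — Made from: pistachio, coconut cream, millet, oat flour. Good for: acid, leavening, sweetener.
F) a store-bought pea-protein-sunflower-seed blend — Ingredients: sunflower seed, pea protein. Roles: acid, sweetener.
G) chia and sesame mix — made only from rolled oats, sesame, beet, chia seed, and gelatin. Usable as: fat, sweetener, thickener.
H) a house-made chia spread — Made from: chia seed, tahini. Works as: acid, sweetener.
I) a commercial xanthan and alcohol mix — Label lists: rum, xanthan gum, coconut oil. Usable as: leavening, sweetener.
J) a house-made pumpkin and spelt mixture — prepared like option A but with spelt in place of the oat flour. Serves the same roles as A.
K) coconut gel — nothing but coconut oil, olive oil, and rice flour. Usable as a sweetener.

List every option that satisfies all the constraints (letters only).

F, H, K

A: not usable as a sweetener; has oat flour, so not gluten-free — out
B: has fish sauce, so not vegan — reject
C: has sherry, so not alcohol-free — out
D: has brown sugar, so not no-added-sugar — no
E: has oat flour, so not gluten-free — reject
F: only sunflower seed and pea protein; none excluded — OK
G: has rolled oats, so not gluten-free; has gelatin, so not vegan — no
H: only tahini and chia seed; none excluded — valid
I: has rum, so not alcohol-free — no
J: not usable as a sweetener; has spelt, so not gluten-free — no
K: all constraints satisfied — OK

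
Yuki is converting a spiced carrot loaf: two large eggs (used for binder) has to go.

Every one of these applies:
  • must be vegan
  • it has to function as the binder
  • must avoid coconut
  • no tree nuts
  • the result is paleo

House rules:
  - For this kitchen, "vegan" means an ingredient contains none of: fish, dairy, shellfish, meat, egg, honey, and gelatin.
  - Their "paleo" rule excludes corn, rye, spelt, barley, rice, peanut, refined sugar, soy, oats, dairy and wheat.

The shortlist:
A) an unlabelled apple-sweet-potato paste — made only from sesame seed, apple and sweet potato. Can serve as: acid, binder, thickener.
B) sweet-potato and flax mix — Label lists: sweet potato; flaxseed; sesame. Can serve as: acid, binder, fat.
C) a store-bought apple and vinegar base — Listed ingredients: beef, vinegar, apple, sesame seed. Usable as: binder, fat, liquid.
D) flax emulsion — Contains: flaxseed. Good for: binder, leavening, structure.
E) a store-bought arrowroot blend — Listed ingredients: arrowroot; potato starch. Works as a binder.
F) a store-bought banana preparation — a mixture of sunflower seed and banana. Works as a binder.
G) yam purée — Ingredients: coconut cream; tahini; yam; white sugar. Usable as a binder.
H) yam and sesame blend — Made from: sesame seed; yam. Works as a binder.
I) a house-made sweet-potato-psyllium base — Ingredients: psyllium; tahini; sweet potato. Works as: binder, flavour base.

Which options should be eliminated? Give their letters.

A: every rule checks out — OK
B: no coconut, paleo — OK
C: has beef, so not vegan — out
D: only flaxseed; none excluded — keep
E: nothing on the exclusion list — valid
F: paleo, no coconut — valid
G: has white sugar, so not paleo; has coconut cream, so not coconut-free — no
H: only sesame seed and yam; none excluded — valid
I: vegan, paleo — valid

C, G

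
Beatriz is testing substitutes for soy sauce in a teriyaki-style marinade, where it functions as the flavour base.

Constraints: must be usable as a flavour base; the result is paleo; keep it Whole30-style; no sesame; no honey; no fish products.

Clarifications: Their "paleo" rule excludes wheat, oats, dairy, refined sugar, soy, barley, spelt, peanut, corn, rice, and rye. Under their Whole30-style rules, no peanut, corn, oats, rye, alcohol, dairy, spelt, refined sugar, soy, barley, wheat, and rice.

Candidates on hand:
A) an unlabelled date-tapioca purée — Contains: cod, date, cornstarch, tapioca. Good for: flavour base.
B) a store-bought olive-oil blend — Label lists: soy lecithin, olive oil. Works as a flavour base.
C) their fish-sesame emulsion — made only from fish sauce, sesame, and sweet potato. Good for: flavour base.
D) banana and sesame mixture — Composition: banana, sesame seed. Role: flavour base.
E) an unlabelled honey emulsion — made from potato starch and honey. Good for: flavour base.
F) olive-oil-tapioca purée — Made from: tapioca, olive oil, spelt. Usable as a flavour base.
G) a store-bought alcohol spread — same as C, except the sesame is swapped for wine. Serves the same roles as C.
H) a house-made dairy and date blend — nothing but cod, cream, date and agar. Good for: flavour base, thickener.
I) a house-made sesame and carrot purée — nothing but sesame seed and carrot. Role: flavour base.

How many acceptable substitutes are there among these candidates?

A: has cornstarch, so not paleo; has cornstarch, so not Whole30-style (and 1 more) — reject
B: has soy lecithin, so not paleo; has soy lecithin, so not Whole30-style — no
C: has fish sauce, so not fish-free; has sesame, so not sesame-free — no
D: has sesame seed, so not sesame-free — reject
E: has honey, so not honey-free — reject
F: has spelt, so not paleo; has spelt, so not Whole30-style — out
G: has wine, so not Whole30-style; has fish sauce, so not fish-free — out
H: has cream, so not paleo; has cream, so not Whole30-style (and 1 more) — reject
I: has sesame seed, so not sesame-free — out

0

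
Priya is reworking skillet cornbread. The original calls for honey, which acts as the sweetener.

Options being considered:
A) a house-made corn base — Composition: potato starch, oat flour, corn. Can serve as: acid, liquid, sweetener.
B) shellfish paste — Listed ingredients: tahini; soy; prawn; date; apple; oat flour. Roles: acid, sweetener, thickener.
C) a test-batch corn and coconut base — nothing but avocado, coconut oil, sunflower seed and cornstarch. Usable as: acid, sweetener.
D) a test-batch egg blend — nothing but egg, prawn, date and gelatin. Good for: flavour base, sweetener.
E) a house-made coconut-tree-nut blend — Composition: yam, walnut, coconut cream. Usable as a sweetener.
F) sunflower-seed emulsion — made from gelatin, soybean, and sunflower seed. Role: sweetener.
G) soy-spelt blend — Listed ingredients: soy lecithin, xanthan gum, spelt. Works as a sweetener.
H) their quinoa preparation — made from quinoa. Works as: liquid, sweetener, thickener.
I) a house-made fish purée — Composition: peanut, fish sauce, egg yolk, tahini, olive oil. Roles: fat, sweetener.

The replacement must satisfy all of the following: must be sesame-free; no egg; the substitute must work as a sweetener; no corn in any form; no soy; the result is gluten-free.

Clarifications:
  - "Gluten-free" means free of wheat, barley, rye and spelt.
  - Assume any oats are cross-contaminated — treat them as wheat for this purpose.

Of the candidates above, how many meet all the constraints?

A: has oat flour, so not gluten-free; has corn, so not corn-free — reject
B: has oat flour, so not gluten-free; has tahini, so not sesame-free (and 1 more) — reject
C: has cornstarch, so not corn-free — reject
D: has egg, so not egg-free — out
E: no corn, no sesame — keep
F: has soybean, so not soy-free — no
G: has spelt, so not gluten-free; has soy lecithin, so not soy-free — out
H: only quinoa; none excluded — OK
I: has tahini, so not sesame-free; has egg yolk, so not egg-free — out

2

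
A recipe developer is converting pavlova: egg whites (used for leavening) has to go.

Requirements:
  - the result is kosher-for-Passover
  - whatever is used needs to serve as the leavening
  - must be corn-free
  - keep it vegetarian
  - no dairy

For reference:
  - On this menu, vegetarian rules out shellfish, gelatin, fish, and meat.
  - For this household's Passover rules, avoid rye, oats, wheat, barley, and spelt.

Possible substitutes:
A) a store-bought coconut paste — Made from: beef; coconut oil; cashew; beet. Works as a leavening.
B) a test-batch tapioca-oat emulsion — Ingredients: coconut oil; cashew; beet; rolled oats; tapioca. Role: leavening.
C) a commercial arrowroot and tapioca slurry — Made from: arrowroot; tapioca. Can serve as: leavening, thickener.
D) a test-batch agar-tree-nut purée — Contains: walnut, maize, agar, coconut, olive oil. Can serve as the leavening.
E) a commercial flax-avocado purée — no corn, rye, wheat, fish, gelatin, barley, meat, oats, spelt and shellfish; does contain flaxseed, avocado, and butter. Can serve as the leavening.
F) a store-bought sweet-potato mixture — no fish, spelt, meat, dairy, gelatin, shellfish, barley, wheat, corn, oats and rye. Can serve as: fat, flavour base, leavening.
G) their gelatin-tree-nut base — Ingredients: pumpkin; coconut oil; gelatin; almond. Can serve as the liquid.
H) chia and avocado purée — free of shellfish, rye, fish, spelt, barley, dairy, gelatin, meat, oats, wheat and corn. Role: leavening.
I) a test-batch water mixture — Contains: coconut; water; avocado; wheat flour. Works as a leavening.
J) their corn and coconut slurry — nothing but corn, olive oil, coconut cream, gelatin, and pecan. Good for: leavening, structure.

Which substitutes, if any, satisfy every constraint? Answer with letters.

A: has beef, so not vegetarian — no
B: has rolled oats, so not kosher-for-Passover — out
C: nothing on the exclusion list — valid
D: has maize, so not corn-free — no
E: has butter, so not dairy-free — no
F: kosher-for-Passover, no corn — keep
G: not usable as a leavening; has gelatin, so not vegetarian — no
H: no corn, no dairy — valid
I: has wheat flour, so not kosher-for-Passover — no
J: has gelatin, so not vegetarian; has corn, so not corn-free — no

C, F, H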